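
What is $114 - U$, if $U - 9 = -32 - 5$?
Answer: $142$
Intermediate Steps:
$U = -28$ ($U = 9 - 37 = -28$)
$114 - U = 114 - -28 = 114 + 28 = 142$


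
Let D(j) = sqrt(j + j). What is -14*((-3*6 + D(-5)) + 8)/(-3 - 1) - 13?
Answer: -48 + 7*I*sqrt(10)/2 ≈ -48.0 + 11.068*I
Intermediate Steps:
D(j) = sqrt(2)*sqrt(j) (D(j) = sqrt(2*j) = sqrt(2)*sqrt(j))
-14*((-3*6 + D(-5)) + 8)/(-3 - 1) - 13 = -14*((-3*6 + sqrt(2)*sqrt(-5)) + 8)/(-3 - 1) - 13 = -14*((-18 + sqrt(2)*(I*sqrt(5))) + 8)/(-4) - 13 = -14*((-18 + I*sqrt(10)) + 8)*(-1)/4 - 13 = -14*(-10 + I*sqrt(10))*(-1)/4 - 13 = -14*(5/2 - I*sqrt(10)/4) - 13 = (-35 + 7*I*sqrt(10)/2) - 13 = -48 + 7*I*sqrt(10)/2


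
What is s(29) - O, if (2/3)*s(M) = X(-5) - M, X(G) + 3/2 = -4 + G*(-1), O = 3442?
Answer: -13945/4 ≈ -3486.3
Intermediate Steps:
X(G) = -11/2 - G (X(G) = -3/2 + (-4 + G*(-1)) = -3/2 + (-4 - G) = -11/2 - G)
s(M) = -¾ - 3*M/2 (s(M) = 3*((-11/2 - 1*(-5)) - M)/2 = 3*((-11/2 + 5) - M)/2 = 3*(-½ - M)/2 = -¾ - 3*M/2)
s(29) - O = (-¾ - 3/2*29) - 1*3442 = (-¾ - 87/2) - 3442 = -177/4 - 3442 = -13945/4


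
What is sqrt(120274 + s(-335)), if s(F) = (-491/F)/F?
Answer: sqrt(13497749159)/335 ≈ 346.81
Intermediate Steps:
s(F) = -491/F**2
sqrt(120274 + s(-335)) = sqrt(120274 - 491/(-335)**2) = sqrt(120274 - 491*1/112225) = sqrt(120274 - 491/112225) = sqrt(13497749159/112225) = sqrt(13497749159)/335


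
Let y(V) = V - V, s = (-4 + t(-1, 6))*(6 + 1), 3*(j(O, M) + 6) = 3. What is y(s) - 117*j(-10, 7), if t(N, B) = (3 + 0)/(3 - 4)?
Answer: 585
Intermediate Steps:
j(O, M) = -5 (j(O, M) = -6 + (⅓)*3 = -6 + 1 = -5)
t(N, B) = -3 (t(N, B) = 3/(-1) = 3*(-1) = -3)
s = -49 (s = (-4 - 3)*(6 + 1) = -7*7 = -49)
y(V) = 0
y(s) - 117*j(-10, 7) = 0 - 117*(-5) = 0 + 585 = 585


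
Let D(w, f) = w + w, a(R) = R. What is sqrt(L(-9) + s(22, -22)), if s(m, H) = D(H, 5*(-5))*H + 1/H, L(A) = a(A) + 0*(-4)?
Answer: 17*sqrt(1606)/22 ≈ 30.967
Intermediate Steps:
D(w, f) = 2*w
L(A) = A (L(A) = A + 0*(-4) = A + 0 = A)
s(m, H) = 1/H + 2*H**2 (s(m, H) = (2*H)*H + 1/H = 2*H**2 + 1/H = 1/H + 2*H**2)
sqrt(L(-9) + s(22, -22)) = sqrt(-9 + (1 + 2*(-22)**3)/(-22)) = sqrt(-9 - (1 + 2*(-10648))/22) = sqrt(-9 - (1 - 21296)/22) = sqrt(-9 - 1/22*(-21295)) = sqrt(-9 + 21295/22) = sqrt(21097/22) = 17*sqrt(1606)/22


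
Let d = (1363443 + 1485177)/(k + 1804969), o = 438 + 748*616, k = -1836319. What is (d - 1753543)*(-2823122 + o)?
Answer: 4328322998837324/1045 ≈ 4.1419e+12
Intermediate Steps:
o = 461206 (o = 438 + 460768 = 461206)
d = -94954/1045 (d = (1363443 + 1485177)/(-1836319 + 1804969) = 2848620/(-31350) = 2848620*(-1/31350) = -94954/1045 ≈ -90.865)
(d - 1753543)*(-2823122 + o) = (-94954/1045 - 1753543)*(-2823122 + 461206) = -1832547389/1045*(-2361916) = 4328322998837324/1045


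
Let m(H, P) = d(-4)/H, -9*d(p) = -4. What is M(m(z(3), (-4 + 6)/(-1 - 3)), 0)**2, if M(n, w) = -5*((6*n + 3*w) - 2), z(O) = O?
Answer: 2500/81 ≈ 30.864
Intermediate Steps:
d(p) = 4/9 (d(p) = -1/9*(-4) = 4/9)
m(H, P) = 4/(9*H)
M(n, w) = 10 - 30*n - 15*w (M(n, w) = -5*((3*w + 6*n) - 2) = -5*(-2 + 3*w + 6*n) = 10 - 30*n - 15*w)
M(m(z(3), (-4 + 6)/(-1 - 3)), 0)**2 = (10 - 40/(3*3) - 15*0)**2 = (10 - 40/(3*3) + 0)**2 = (10 - 30*4/27 + 0)**2 = (10 - 40/9 + 0)**2 = (50/9)**2 = 2500/81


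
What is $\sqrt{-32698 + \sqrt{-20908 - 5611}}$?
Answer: $\sqrt{-32698 + i \sqrt{26519}} \approx 0.4503 + 180.83 i$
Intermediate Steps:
$\sqrt{-32698 + \sqrt{-20908 - 5611}} = \sqrt{-32698 + \sqrt{-26519}} = \sqrt{-32698 + i \sqrt{26519}}$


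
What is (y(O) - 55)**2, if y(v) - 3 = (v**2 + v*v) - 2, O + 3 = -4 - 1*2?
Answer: 11664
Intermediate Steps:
O = -9 (O = -3 + (-4 - 1*2) = -3 + (-4 - 2) = -3 - 6 = -9)
y(v) = 1 + 2*v**2 (y(v) = 3 + ((v**2 + v*v) - 2) = 3 + ((v**2 + v**2) - 2) = 3 + (2*v**2 - 2) = 3 + (-2 + 2*v**2) = 1 + 2*v**2)
(y(O) - 55)**2 = ((1 + 2*(-9)**2) - 55)**2 = ((1 + 2*81) - 55)**2 = ((1 + 162) - 55)**2 = (163 - 55)**2 = 108**2 = 11664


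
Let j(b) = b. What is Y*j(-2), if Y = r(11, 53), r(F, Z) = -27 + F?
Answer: 32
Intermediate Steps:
Y = -16 (Y = -27 + 11 = -16)
Y*j(-2) = -16*(-2) = 32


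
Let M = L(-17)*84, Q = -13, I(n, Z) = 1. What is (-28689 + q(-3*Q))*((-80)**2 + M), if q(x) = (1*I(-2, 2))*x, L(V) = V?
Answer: -142447800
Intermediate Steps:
M = -1428 (M = -17*84 = -1428)
q(x) = x (q(x) = (1*1)*x = 1*x = x)
(-28689 + q(-3*Q))*((-80)**2 + M) = (-28689 - 3*(-13))*((-80)**2 - 1428) = (-28689 + 39)*(6400 - 1428) = -28650*4972 = -142447800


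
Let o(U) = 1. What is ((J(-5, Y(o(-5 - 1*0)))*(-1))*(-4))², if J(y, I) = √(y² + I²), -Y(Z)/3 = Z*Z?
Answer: 544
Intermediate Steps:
Y(Z) = -3*Z² (Y(Z) = -3*Z*Z = -3*Z²)
J(y, I) = √(I² + y²)
((J(-5, Y(o(-5 - 1*0)))*(-1))*(-4))² = ((√((-3*1²)² + (-5)²)*(-1))*(-4))² = ((√((-3*1)² + 25)*(-1))*(-4))² = ((√((-3)² + 25)*(-1))*(-4))² = ((√(9 + 25)*(-1))*(-4))² = ((√34*(-1))*(-4))² = (-√34*(-4))² = (4*√34)² = 544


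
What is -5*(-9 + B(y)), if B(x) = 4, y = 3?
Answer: 25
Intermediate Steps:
-5*(-9 + B(y)) = -5*(-9 + 4) = -5*(-5) = 25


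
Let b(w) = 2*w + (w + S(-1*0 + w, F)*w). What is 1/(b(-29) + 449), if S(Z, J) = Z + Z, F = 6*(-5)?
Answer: 1/2044 ≈ 0.00048924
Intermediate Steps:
F = -30
S(Z, J) = 2*Z
b(w) = 2*w² + 3*w (b(w) = 2*w + (w + (2*(-1*0 + w))*w) = 2*w + (w + (2*(0 + w))*w) = 2*w + (w + (2*w)*w) = 2*w + (w + 2*w²) = 2*w² + 3*w)
1/(b(-29) + 449) = 1/(-29*(3 + 2*(-29)) + 449) = 1/(-29*(3 - 58) + 449) = 1/(-29*(-55) + 449) = 1/(1595 + 449) = 1/2044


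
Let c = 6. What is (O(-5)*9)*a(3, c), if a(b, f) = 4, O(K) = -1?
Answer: -36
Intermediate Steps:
(O(-5)*9)*a(3, c) = -1*9*4 = -9*4 = -36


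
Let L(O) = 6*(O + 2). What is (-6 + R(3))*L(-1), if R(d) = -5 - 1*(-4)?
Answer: -42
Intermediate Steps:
L(O) = 12 + 6*O (L(O) = 6*(2 + O) = 12 + 6*O)
R(d) = -1 (R(d) = -5 + 4 = -1)
(-6 + R(3))*L(-1) = (-6 - 1)*(12 + 6*(-1)) = -7*(12 - 6) = -7*6 = -42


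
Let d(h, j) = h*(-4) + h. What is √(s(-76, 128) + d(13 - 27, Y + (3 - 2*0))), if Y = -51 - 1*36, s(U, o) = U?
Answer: I*√34 ≈ 5.8309*I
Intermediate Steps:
Y = -87 (Y = -51 - 36 = -87)
d(h, j) = -3*h (d(h, j) = -4*h + h = -3*h)
√(s(-76, 128) + d(13 - 27, Y + (3 - 2*0))) = √(-76 - 3*(13 - 27)) = √(-76 - 3*(-14)) = √(-76 + 42) = √(-34) = I*√34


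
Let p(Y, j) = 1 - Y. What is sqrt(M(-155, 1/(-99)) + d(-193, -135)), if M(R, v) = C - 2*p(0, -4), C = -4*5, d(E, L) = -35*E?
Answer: sqrt(6733) ≈ 82.055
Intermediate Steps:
C = -20
M(R, v) = -22 (M(R, v) = -20 - 2*(1 - 1*0) = -20 - 2*(1 + 0) = -20 - 2*1 = -20 - 2 = -22)
sqrt(M(-155, 1/(-99)) + d(-193, -135)) = sqrt(-22 - 35*(-193)) = sqrt(-22 + 6755) = sqrt(6733)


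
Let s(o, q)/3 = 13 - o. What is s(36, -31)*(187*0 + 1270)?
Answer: -87630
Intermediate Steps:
s(o, q) = 39 - 3*o (s(o, q) = 3*(13 - o) = 39 - 3*o)
s(36, -31)*(187*0 + 1270) = (39 - 3*36)*(187*0 + 1270) = (39 - 108)*(0 + 1270) = -69*1270 = -87630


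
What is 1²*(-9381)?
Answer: -9381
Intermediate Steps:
1²*(-9381) = 1*(-9381) = -9381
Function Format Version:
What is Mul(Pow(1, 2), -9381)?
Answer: -9381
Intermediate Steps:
Mul(Pow(1, 2), -9381) = Mul(1, -9381) = -9381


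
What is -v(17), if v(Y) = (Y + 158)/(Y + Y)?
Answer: -175/34 ≈ -5.1471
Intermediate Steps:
v(Y) = (158 + Y)/(2*Y) (v(Y) = (158 + Y)/((2*Y)) = (158 + Y)*(1/(2*Y)) = (158 + Y)/(2*Y))
-v(17) = -(158 + 17)/(2*17) = -175/(2*17) = -1*175/34 = -175/34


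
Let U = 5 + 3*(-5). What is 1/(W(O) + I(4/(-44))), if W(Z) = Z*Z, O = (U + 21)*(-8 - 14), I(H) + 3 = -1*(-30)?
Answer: 1/58591 ≈ 1.7067e-5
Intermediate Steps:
U = -10 (U = 5 - 15 = -10)
I(H) = 27 (I(H) = -3 - 1*(-30) = -3 + 30 = 27)
O = -242 (O = (-10 + 21)*(-8 - 14) = 11*(-22) = -242)
W(Z) = Z²
1/(W(O) + I(4/(-44))) = 1/((-242)² + 27) = 1/(58564 + 27) = 1/58591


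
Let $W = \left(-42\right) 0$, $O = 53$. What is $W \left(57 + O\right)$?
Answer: $0$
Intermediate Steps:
$W = 0$
$W \left(57 + O\right) = 0 \left(57 + 53\right) = 0 \cdot 110 = 0$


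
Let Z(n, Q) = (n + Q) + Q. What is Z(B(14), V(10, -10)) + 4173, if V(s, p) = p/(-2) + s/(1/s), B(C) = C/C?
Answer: 4384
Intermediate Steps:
B(C) = 1
V(s, p) = s² - p/2 (V(s, p) = p*(-½) + s*s = -p/2 + s² = s² - p/2)
Z(n, Q) = n + 2*Q (Z(n, Q) = (Q + n) + Q = n + 2*Q)
Z(B(14), V(10, -10)) + 4173 = (1 + 2*(10² - ½*(-10))) + 4173 = (1 + 2*(100 + 5)) + 4173 = (1 + 2*105) + 4173 = (1 + 210) + 4173 = 211 + 4173 = 4384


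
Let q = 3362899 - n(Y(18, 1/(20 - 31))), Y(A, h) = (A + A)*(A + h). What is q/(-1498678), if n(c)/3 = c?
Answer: -36970613/16485458 ≈ -2.2426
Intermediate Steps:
Y(A, h) = 2*A*(A + h) (Y(A, h) = (2*A)*(A + h) = 2*A*(A + h))
n(c) = 3*c
q = 36970613/11 (q = 3362899 - 3*2*18*(18 + 1/(20 - 31)) = 3362899 - 3*2*18*(18 + 1/(-11)) = 3362899 - 3*2*18*(18 - 1/11) = 3362899 - 3*2*18*(197/11) = 3362899 - 3*7092/11 = 3362899 - 1*21276/11 = 3362899 - 21276/11 = 36970613/11 ≈ 3.3610e+6)
q/(-1498678) = (36970613/11)/(-1498678) = (36970613/11)*(-1/1498678) = -36970613/16485458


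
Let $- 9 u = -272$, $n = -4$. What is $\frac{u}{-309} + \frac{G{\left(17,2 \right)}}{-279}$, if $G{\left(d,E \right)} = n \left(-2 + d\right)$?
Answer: $\frac{10108}{86211} \approx 0.11725$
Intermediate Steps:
$G{\left(d,E \right)} = 8 - 4 d$ ($G{\left(d,E \right)} = - 4 \left(-2 + d\right) = 8 - 4 d$)
$u = \frac{272}{9}$ ($u = \left(- \frac{1}{9}\right) \left(-272\right) = \frac{272}{9} \approx 30.222$)
$\frac{u}{-309} + \frac{G{\left(17,2 \right)}}{-279} = \frac{272}{9 \left(-309\right)} + \frac{8 - 68}{-279} = \frac{272}{9} \left(- \frac{1}{309}\right) + \left(8 - 68\right) \left(- \frac{1}{279}\right) = - \frac{272}{2781} - - \frac{20}{93} = - \frac{272}{2781} + \frac{20}{93} = \frac{10108}{86211}$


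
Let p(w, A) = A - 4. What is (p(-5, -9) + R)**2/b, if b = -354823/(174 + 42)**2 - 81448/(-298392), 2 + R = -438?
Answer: -119036415316032/4253179447 ≈ -27988.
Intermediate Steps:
p(w, A) = -4 + A
R = -440 (R = -2 - 438 = -440)
b = -4253179447/580074048 (b = -354823/(216**2) - 81448*(-1/298392) = -354823/46656 + 10181/37299 = -4253179447/580074048 ≈ -7.3321)
(p(-5, -9) + R)**2/b = ((-4 - 9) - 440)**2/(-4253179447/580074048) = (-13 - 440)**2*(-580074048/4253179447) = (-453)**2*(-580074048/4253179447) = 205209*(-580074048/4253179447) = -119036415316032/4253179447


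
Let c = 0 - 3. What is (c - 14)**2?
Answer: 289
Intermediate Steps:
c = -3
(c - 14)**2 = (-3 - 14)**2 = (-17)**2 = 289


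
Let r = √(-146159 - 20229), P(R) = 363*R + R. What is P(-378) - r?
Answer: -137592 - 2*I*√41597 ≈ -1.3759e+5 - 407.91*I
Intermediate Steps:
P(R) = 364*R
r = 2*I*√41597 (r = √(-166388) = 2*I*√41597 ≈ 407.91*I)
P(-378) - r = 364*(-378) - 2*I*√41597 = -137592 - 2*I*√41597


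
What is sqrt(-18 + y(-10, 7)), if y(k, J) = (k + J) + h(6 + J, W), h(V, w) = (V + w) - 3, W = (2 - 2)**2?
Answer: I*sqrt(11) ≈ 3.3166*I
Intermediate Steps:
W = 0 (W = 0**2 = 0)
h(V, w) = -3 + V + w
y(k, J) = 3 + k + 2*J (y(k, J) = (k + J) + (-3 + (6 + J) + 0) = (J + k) + (3 + J) = 3 + k + 2*J)
sqrt(-18 + y(-10, 7)) = sqrt(-18 + (3 - 10 + 2*7)) = sqrt(-18 + (3 - 10 + 14)) = sqrt(-18 + 7) = sqrt(-11) = I*sqrt(11)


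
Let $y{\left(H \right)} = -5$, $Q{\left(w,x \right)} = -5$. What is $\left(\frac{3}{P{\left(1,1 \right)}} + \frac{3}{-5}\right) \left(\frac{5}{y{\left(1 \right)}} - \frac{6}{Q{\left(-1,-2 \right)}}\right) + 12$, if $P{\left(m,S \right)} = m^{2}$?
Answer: $\frac{312}{25} \approx 12.48$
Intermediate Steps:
$\left(\frac{3}{P{\left(1,1 \right)}} + \frac{3}{-5}\right) \left(\frac{5}{y{\left(1 \right)}} - \frac{6}{Q{\left(-1,-2 \right)}}\right) + 12 = \left(\frac{3}{1^{2}} + \frac{3}{-5}\right) \left(\frac{5}{-5} - \frac{6}{-5}\right) + 12 = \left(\frac{3}{1} + 3 \left(- \frac{1}{5}\right)\right) \left(5 \left(- \frac{1}{5}\right) - - \frac{6}{5}\right) + 12 = \left(3 \cdot 1 - \frac{3}{5}\right) \left(-1 + \frac{6}{5}\right) + 12 = \left(3 - \frac{3}{5}\right) \frac{1}{5} + 12 = \frac{12}{5} \cdot \frac{1}{5} + 12 = \frac{12}{25} + 12 = \frac{312}{25}$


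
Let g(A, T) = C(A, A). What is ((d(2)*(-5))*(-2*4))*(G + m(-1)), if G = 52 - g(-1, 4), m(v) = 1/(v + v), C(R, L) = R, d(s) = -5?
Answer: -10500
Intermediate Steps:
g(A, T) = A
m(v) = 1/(2*v)
G = 53 (G = 52 - 1*(-1) = 52 + 1 = 53)
((d(2)*(-5))*(-2*4))*(G + m(-1)) = ((-5*(-5))*(-2*4))*(53 + (½)/(-1)) = (25*(-8))*(53 + (½)*(-1)) = -200*(53 - ½) = -200*105/2 = -10500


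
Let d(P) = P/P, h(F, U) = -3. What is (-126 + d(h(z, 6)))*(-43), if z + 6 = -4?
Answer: 5375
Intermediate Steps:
z = -10 (z = -6 - 4 = -10)
d(P) = 1
(-126 + d(h(z, 6)))*(-43) = (-126 + 1)*(-43) = -125*(-43) = 5375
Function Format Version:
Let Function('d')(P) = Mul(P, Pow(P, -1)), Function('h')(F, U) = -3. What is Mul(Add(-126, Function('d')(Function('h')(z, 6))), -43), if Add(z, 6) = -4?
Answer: 5375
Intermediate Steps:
z = -10 (z = Add(-6, -4) = -10)
Function('d')(P) = 1
Mul(Add(-126, Function('d')(Function('h')(z, 6))), -43) = Mul(Add(-126, 1), -43) = Mul(-125, -43) = 5375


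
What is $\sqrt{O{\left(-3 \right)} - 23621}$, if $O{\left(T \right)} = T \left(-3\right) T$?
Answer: $4 i \sqrt{1478} \approx 153.78 i$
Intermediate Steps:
$O{\left(T \right)} = - 3 T^{2}$ ($O{\left(T \right)} = - 3 T T = - 3 T^{2}$)
$\sqrt{O{\left(-3 \right)} - 23621} = \sqrt{- 3 \left(-3\right)^{2} - 23621} = \sqrt{\left(-3\right) 9 - 23621} = \sqrt{-27 - 23621} = \sqrt{-23648} = 4 i \sqrt{1478}$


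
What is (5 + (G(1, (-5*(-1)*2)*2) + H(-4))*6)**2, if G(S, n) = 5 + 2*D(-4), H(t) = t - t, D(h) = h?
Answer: 169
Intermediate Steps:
H(t) = 0
G(S, n) = -3 (G(S, n) = 5 + 2*(-4) = 5 - 8 = -3)
(5 + (G(1, (-5*(-1)*2)*2) + H(-4))*6)**2 = (5 + (-3 + 0)*6)**2 = (5 - 3*6)**2 = (5 - 18)**2 = (-13)**2 = 169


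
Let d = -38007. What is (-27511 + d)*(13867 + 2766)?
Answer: -1089760894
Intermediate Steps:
(-27511 + d)*(13867 + 2766) = (-27511 - 38007)*(13867 + 2766) = -65518*16633 = -1089760894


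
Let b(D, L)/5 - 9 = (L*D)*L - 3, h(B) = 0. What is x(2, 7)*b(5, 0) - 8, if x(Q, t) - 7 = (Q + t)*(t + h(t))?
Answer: 2092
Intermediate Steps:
x(Q, t) = 7 + t*(Q + t) (x(Q, t) = 7 + (Q + t)*(t + 0) = 7 + (Q + t)*t = 7 + t*(Q + t))
b(D, L) = 30 + 5*D*L² (b(D, L) = 45 + 5*((L*D)*L - 3) = 45 + 5*((D*L)*L - 3) = 45 + 5*(D*L² - 3) = 45 + 5*(-3 + D*L²) = 45 + (-15 + 5*D*L²) = 30 + 5*D*L²)
x(2, 7)*b(5, 0) - 8 = (7 + 7² + 2*7)*(30 + 5*5*0²) - 8 = (7 + 49 + 14)*(30 + 5*5*0) - 8 = 70*(30 + 0) - 8 = 70*30 - 8 = 2100 - 8 = 2092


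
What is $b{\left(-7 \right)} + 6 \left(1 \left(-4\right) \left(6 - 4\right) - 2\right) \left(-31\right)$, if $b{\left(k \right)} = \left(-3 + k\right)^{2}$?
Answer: $1960$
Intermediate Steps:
$b{\left(-7 \right)} + 6 \left(1 \left(-4\right) \left(6 - 4\right) - 2\right) \left(-31\right) = \left(-3 - 7\right)^{2} + 6 \left(1 \left(-4\right) \left(6 - 4\right) - 2\right) \left(-31\right) = \left(-10\right)^{2} + 6 \left(\left(-4\right) 2 - 2\right) \left(-31\right) = 100 + 6 \left(-8 - 2\right) \left(-31\right) = 100 + 6 \left(-10\right) \left(-31\right) = 100 - -1860 = 100 + 1860 = 1960$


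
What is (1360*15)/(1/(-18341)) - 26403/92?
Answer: -34422415203/92 ≈ -3.7416e+8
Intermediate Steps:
(1360*15)/(1/(-18341)) - 26403/92 = 20400/(-1/18341) - 26403*1/92 = 20400*(-18341) - 26403/92 = -374156400 - 26403/92 = -34422415203/92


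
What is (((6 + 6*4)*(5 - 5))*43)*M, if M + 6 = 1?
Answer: 0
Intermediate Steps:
M = -5 (M = -6 + 1 = -5)
(((6 + 6*4)*(5 - 5))*43)*M = (((6 + 6*4)*(5 - 5))*43)*(-5) = (((6 + 24)*0)*43)*(-5) = ((30*0)*43)*(-5) = (0*43)*(-5) = 0*(-5) = 0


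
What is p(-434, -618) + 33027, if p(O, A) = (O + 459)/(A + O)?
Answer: 34744379/1052 ≈ 33027.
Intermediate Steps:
p(O, A) = (459 + O)/(A + O)
p(-434, -618) + 33027 = (459 - 434)/(-618 - 434) + 33027 = 25/(-1052) + 33027 = -1/1052*25 + 33027 = -25/1052 + 33027 = 34744379/1052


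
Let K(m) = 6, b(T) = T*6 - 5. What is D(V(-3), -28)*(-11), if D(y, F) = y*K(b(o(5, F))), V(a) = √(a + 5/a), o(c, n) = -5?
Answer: -22*I*√42 ≈ -142.58*I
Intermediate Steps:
b(T) = -5 + 6*T (b(T) = 6*T - 5 = -5 + 6*T)
D(y, F) = 6*y (D(y, F) = y*6 = 6*y)
D(V(-3), -28)*(-11) = (6*√(-3 + 5/(-3)))*(-11) = (6*√(-3 + 5*(-⅓)))*(-11) = (6*√(-3 - 5/3))*(-11) = (6*√(-14/3))*(-11) = (6*(I*√42/3))*(-11) = (2*I*√42)*(-11) = -22*I*√42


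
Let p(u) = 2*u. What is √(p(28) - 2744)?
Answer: 8*I*√42 ≈ 51.846*I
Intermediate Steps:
√(p(28) - 2744) = √(2*28 - 2744) = √(56 - 2744) = √(-2688) = 8*I*√42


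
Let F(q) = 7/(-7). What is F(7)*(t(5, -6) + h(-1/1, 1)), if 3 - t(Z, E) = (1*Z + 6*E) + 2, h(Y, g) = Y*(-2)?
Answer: -34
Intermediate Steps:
h(Y, g) = -2*Y
F(q) = -1 (F(q) = 7*(-⅐) = -1)
t(Z, E) = 1 - Z - 6*E (t(Z, E) = 3 - ((1*Z + 6*E) + 2) = 3 - ((Z + 6*E) + 2) = 3 - (2 + Z + 6*E) = 3 + (-2 - Z - 6*E) = 1 - Z - 6*E)
F(7)*(t(5, -6) + h(-1/1, 1)) = -((1 - 1*5 - 6*(-6)) - (-2)/1) = -((1 - 5 + 36) - (-2)) = -(32 - 2*(-1)) = -(32 + 2) = -1*34 = -34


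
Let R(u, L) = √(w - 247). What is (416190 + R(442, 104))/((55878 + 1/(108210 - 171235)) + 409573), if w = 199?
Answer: 4371729125/4889174879 + 126050*I*√3/14667524637 ≈ 0.89417 + 1.4885e-5*I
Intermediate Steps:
R(u, L) = 4*I*√3 (R(u, L) = √(199 - 247) = √(-48) = 4*I*√3)
(416190 + R(442, 104))/((55878 + 1/(108210 - 171235)) + 409573) = (416190 + 4*I*√3)/((55878 + 1/(108210 - 171235)) + 409573) = (416190 + 4*I*√3)/((55878 + 1/(-63025)) + 409573) = (416190 + 4*I*√3)/((55878 - 1/63025) + 409573) = (416190 + 4*I*√3)/(3521710949/63025 + 409573) = (416190 + 4*I*√3)/(29335049274/63025) = (416190 + 4*I*√3)*(63025/29335049274) = 4371729125/4889174879 + 126050*I*√3/14667524637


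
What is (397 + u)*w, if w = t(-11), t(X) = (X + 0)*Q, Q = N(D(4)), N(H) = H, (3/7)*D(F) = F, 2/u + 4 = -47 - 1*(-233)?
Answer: -1589632/39 ≈ -40760.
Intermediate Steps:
u = 1/91 (u = 2/(-4 + (-47 - 1*(-233))) = 2/(-4 + (-47 + 233)) = 2/(-4 + 186) = 2/182 = 2*(1/182) = 1/91 ≈ 0.010989)
D(F) = 7*F/3
Q = 28/3 (Q = (7/3)*4 = 28/3 ≈ 9.3333)
t(X) = 28*X/3 (t(X) = (X + 0)*(28/3) = X*(28/3) = 28*X/3)
w = -308/3 (w = (28/3)*(-11) = -308/3 ≈ -102.67)
(397 + u)*w = (397 + 1/91)*(-308/3) = (36128/91)*(-308/3) = -1589632/39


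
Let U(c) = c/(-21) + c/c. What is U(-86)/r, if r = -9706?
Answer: -107/203826 ≈ -0.00052496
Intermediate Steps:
U(c) = 1 - c/21 (U(c) = c*(-1/21) + 1 = -c/21 + 1 = 1 - c/21)
U(-86)/r = (1 - 1/21*(-86))/(-9706) = (1 + 86/21)*(-1/9706) = (107/21)*(-1/9706) = -107/203826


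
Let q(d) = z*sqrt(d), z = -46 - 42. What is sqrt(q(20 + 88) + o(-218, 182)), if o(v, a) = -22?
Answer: sqrt(-22 - 528*sqrt(3)) ≈ 30.603*I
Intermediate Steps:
z = -88
q(d) = -88*sqrt(d)
sqrt(q(20 + 88) + o(-218, 182)) = sqrt(-88*sqrt(20 + 88) - 22) = sqrt(-528*sqrt(3) - 22) = sqrt(-22 - 528*sqrt(3))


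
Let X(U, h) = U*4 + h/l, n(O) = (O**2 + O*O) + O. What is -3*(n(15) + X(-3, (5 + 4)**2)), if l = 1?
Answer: -1602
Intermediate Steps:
n(O) = O + 2*O**2 (n(O) = (O**2 + O**2) + O = 2*O**2 + O = O + 2*O**2)
X(U, h) = h + 4*U (X(U, h) = U*4 + h/1 = 4*U + h*1 = 4*U + h = h + 4*U)
-3*(n(15) + X(-3, (5 + 4)**2)) = -3*(15*(1 + 2*15) + ((5 + 4)**2 + 4*(-3))) = -3*(15*(1 + 30) + (9**2 - 12)) = -3*(15*31 + (81 - 12)) = -3*(465 + 69) = -3*534 = -1602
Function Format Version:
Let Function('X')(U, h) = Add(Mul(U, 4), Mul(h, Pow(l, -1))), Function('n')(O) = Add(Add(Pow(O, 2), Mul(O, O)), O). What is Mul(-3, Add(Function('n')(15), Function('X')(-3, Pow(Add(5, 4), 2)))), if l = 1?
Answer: -1602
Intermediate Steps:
Function('n')(O) = Add(O, Mul(2, Pow(O, 2))) (Function('n')(O) = Add(Add(Pow(O, 2), Pow(O, 2)), O) = Add(Mul(2, Pow(O, 2)), O) = Add(O, Mul(2, Pow(O, 2))))
Function('X')(U, h) = Add(h, Mul(4, U)) (Function('X')(U, h) = Add(Mul(U, 4), Mul(h, Pow(1, -1))) = Add(Mul(4, U), Mul(h, 1)) = Add(Mul(4, U), h) = Add(h, Mul(4, U)))
Mul(-3, Add(Function('n')(15), Function('X')(-3, Pow(Add(5, 4), 2)))) = Mul(-3, Add(Mul(15, Add(1, Mul(2, 15))), Add(Pow(Add(5, 4), 2), Mul(4, -3)))) = Mul(-3, Add(Mul(15, Add(1, 30)), Add(Pow(9, 2), -12))) = Mul(-3, Add(Mul(15, 31), Add(81, -12))) = Mul(-3, Add(465, 69)) = Mul(-3, 534) = -1602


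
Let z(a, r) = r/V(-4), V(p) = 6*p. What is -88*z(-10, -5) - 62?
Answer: -241/3 ≈ -80.333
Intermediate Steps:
z(a, r) = -r/24 (z(a, r) = r/((6*(-4))) = r/(-24) = r*(-1/24) = -r/24)
-88*z(-10, -5) - 62 = -(-11)*(-5)/3 - 62 = -88*5/24 - 62 = -55/3 - 62 = -241/3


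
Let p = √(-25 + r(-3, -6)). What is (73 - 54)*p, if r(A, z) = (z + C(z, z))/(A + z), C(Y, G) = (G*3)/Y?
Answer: 19*I*√222/3 ≈ 94.365*I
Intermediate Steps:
C(Y, G) = 3*G/Y (C(Y, G) = (3*G)/Y = 3*G/Y)
r(A, z) = (3 + z)/(A + z) (r(A, z) = (z + 3*z/z)/(A + z) = (z + 3)/(A + z) = (3 + z)/(A + z))
p = I*√222/3 (p = √(-25 + (3 - 6)/(-3 - 6)) = √(-25 - 3/(-9)) = √(-25 - ⅑*(-3)) = √(-25 + ⅓) = √(-74/3) = I*√222/3 ≈ 4.9666*I)
(73 - 54)*p = (73 - 54)*(I*√222/3) = 19*(I*√222/3) = 19*I*√222/3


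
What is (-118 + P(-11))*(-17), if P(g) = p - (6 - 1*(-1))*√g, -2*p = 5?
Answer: 4097/2 + 119*I*√11 ≈ 2048.5 + 394.68*I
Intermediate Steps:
p = -5/2 (p = -½*5 = -5/2 ≈ -2.5000)
P(g) = -5/2 - 7*√g (P(g) = -5/2 - (6 - 1*(-1))*√g = -5/2 - (6 + 1)*√g = -5/2 - 7*√g)
(-118 + P(-11))*(-17) = (-118 + (-5/2 - 7*I*√11))*(-17) = (-241/2 - 7*I*√11)*(-17) = 4097/2 + 119*I*√11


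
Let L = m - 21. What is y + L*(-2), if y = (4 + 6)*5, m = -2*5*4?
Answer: 172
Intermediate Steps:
m = -40 (m = -10*4 = -40)
L = -61 (L = -40 - 21 = -61)
y = 50 (y = 10*5 = 50)
y + L*(-2) = 50 - 61*(-2) = 50 + 122 = 172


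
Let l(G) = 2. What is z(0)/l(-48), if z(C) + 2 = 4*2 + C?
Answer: 3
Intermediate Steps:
z(C) = 6 + C (z(C) = -2 + (4*2 + C) = -2 + (8 + C) = 6 + C)
z(0)/l(-48) = (6 + 0)/2 = 6*(1/2) = 3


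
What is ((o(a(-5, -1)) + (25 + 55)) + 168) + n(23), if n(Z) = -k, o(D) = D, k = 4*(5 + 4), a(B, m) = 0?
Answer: 212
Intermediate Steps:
k = 36 (k = 4*9 = 36)
n(Z) = -36 (n(Z) = -1*36 = -36)
((o(a(-5, -1)) + (25 + 55)) + 168) + n(23) = ((0 + (25 + 55)) + 168) - 36 = ((0 + 80) + 168) - 36 = (80 + 168) - 36 = 248 - 36 = 212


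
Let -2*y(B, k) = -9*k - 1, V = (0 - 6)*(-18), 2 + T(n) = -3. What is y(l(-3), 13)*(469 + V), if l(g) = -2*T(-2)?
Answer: 34043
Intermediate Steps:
T(n) = -5 (T(n) = -2 - 3 = -5)
V = 108 (V = -6*(-18) = 108)
l(g) = 10 (l(g) = -2*(-5) = 10)
y(B, k) = 1/2 + 9*k/2 (y(B, k) = -(-9*k - 1)/2 = -(-1 - 9*k)/2 = 1/2 + 9*k/2)
y(l(-3), 13)*(469 + V) = (1/2 + (9/2)*13)*(469 + 108) = (1/2 + 117/2)*577 = 59*577 = 34043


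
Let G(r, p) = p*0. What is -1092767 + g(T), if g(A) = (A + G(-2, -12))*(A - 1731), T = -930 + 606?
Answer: -426947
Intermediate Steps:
G(r, p) = 0
T = -324
g(A) = A*(-1731 + A) (g(A) = (A + 0)*(A - 1731) = A*(-1731 + A))
-1092767 + g(T) = -1092767 - 324*(-1731 - 324) = -1092767 - 324*(-2055) = -1092767 + 665820 = -426947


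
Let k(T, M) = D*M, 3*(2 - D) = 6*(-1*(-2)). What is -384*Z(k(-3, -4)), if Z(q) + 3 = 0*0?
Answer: 1152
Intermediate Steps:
D = -2 (D = 2 - 2*(-1*(-2)) = 2 - 2*2 = 2 - 1/3*12 = 2 - 4 = -2)
k(T, M) = -2*M
Z(q) = -3 (Z(q) = -3 + 0*0 = -3 + 0 = -3)
-384*Z(k(-3, -4)) = -384*(-3) = 1152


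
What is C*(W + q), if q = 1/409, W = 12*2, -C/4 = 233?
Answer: -9149444/409 ≈ -22370.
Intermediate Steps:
C = -932 (C = -4*233 = -932)
W = 24
q = 1/409 ≈ 0.0024450
C*(W + q) = -932*(24 + 1/409) = -932*9817/409 = -9149444/409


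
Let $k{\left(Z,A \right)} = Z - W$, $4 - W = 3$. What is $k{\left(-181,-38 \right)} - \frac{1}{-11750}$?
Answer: $- \frac{2138499}{11750} \approx -182.0$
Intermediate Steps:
$W = 1$ ($W = 4 - 3 = 1$)
$k{\left(Z,A \right)} = -1 + Z$ ($k{\left(Z,A \right)} = Z - 1 = -1 + Z$)
$k{\left(-181,-38 \right)} - \frac{1}{-11750} = \left(-1 - 181\right) - \frac{1}{-11750} = -182 - - \frac{1}{11750} = -182 + \frac{1}{11750} = - \frac{2138499}{11750}$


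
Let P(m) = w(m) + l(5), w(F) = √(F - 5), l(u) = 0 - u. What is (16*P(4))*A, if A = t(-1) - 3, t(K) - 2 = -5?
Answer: 480 - 96*I ≈ 480.0 - 96.0*I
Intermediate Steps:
t(K) = -3 (t(K) = 2 - 5 = -3)
l(u) = -u
w(F) = √(-5 + F)
P(m) = -5 + √(-5 + m) (P(m) = √(-5 + m) - 1*5 = √(-5 + m) - 5 = -5 + √(-5 + m))
A = -6 (A = -3 - 3 = -6)
(16*P(4))*A = (16*(-5 + √(-5 + 4)))*(-6) = (16*(-5 + √(-1)))*(-6) = (16*(-5 + I))*(-6) = (-80 + 16*I)*(-6) = 480 - 96*I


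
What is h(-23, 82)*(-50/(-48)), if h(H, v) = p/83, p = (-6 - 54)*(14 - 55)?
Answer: 5125/166 ≈ 30.874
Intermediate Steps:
p = 2460 (p = -60*(-41) = 2460)
h(H, v) = 2460/83
h(-23, 82)*(-50/(-48)) = 2460*(-50/(-48))/83 = 2460*(-50*(-1/48))/83 = (2460/83)*(25/24) = 5125/166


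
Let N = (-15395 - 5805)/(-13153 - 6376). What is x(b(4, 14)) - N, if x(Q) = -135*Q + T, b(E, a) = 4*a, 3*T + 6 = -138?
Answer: -148597832/19529 ≈ -7609.1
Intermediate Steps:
T = -48 (T = -2 + (1/3)*(-138) = -2 - 46 = -48)
x(Q) = -48 - 135*Q (x(Q) = -135*Q - 48 = -48 - 135*Q)
N = 21200/19529 (N = -21200/(-19529) = -21200*(-1/19529) = 21200/19529 ≈ 1.0856)
x(b(4, 14)) - N = (-48 - 540*14) - 1*21200/19529 = (-48 - 135*56) - 21200/19529 = (-48 - 7560) - 21200/19529 = -7608 - 21200/19529 = -148597832/19529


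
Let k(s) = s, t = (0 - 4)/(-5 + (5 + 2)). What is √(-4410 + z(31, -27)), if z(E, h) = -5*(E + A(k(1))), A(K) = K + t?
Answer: 4*I*√285 ≈ 67.528*I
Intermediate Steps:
t = -2 (t = -4/(-5 + 7) = -4/2 = -4*½ = -2)
A(K) = -2 + K (A(K) = K - 2 = -2 + K)
z(E, h) = 5 - 5*E (z(E, h) = -5*(E + (-2 + 1)) = -5*(E - 1) = -5*(-1 + E) = 5 - 5*E)
√(-4410 + z(31, -27)) = √(-4410 + (5 - 5*31)) = √(-4410 + (5 - 155)) = √(-4410 - 150) = √(-4560) = 4*I*√285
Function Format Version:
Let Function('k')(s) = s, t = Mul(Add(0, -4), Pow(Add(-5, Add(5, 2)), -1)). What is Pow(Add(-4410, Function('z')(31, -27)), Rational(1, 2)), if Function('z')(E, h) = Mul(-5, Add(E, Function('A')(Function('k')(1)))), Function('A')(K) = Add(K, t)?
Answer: Mul(4, I, Pow(285, Rational(1, 2))) ≈ Mul(67.528, I)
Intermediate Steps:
t = -2 (t = Mul(-4, Pow(Add(-5, 7), -1)) = Mul(-4, Pow(2, -1)) = Mul(-4, Rational(1, 2)) = -2)
Function('A')(K) = Add(-2, K) (Function('A')(K) = Add(K, -2) = Add(-2, K))
Function('z')(E, h) = Add(5, Mul(-5, E)) (Function('z')(E, h) = Mul(-5, Add(E, Add(-2, 1))) = Mul(-5, Add(E, -1)) = Mul(-5, Add(-1, E)) = Add(5, Mul(-5, E)))
Pow(Add(-4410, Function('z')(31, -27)), Rational(1, 2)) = Pow(Add(-4410, Add(5, Mul(-5, 31))), Rational(1, 2)) = Pow(Add(-4410, Add(5, -155)), Rational(1, 2)) = Pow(Add(-4410, -150), Rational(1, 2)) = Pow(-4560, Rational(1, 2)) = Mul(4, I, Pow(285, Rational(1, 2)))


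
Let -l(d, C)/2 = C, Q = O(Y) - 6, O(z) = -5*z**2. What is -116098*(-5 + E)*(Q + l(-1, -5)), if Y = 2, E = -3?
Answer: -14860544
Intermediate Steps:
Q = -26 (Q = -5*2**2 - 6 = -5*4 - 6 = -20 - 6 = -26)
l(d, C) = -2*C
-116098*(-5 + E)*(Q + l(-1, -5)) = -116098*(-5 - 3)*(-26 - 2*(-5)) = -(-928784)*(-26 + 10) = -(-928784)*(-16) = -116098*128 = -14860544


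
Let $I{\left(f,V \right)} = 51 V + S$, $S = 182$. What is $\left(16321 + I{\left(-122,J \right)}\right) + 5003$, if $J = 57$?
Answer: $24413$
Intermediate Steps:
$I{\left(f,V \right)} = 182 + 51 V$ ($I{\left(f,V \right)} = 51 V + 182 = 182 + 51 V$)
$\left(16321 + I{\left(-122,J \right)}\right) + 5003 = \left(16321 + \left(182 + 51 \cdot 57\right)\right) + 5003 = \left(16321 + \left(182 + 2907\right)\right) + 5003 = \left(16321 + 3089\right) + 5003 = 19410 + 5003 = 24413$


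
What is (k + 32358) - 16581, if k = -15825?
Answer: -48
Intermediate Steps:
(k + 32358) - 16581 = (-15825 + 32358) - 16581 = 16533 - 16581 = -48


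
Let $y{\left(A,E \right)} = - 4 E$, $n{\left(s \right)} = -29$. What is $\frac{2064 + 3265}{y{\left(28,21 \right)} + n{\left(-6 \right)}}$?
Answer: $- \frac{5329}{113} \approx -47.159$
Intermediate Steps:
$\frac{2064 + 3265}{y{\left(28,21 \right)} + n{\left(-6 \right)}} = \frac{2064 + 3265}{\left(-4\right) 21 - 29} = \frac{5329}{-84 - 29} = \frac{5329}{-113} = 5329 \left(- \frac{1}{113}\right) = - \frac{5329}{113}$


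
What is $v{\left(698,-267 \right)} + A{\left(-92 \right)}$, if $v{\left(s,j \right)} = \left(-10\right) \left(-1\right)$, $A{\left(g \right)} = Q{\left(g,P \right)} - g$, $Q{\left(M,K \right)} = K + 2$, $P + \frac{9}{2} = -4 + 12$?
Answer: $\frac{215}{2} \approx 107.5$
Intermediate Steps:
$P = \frac{7}{2}$ ($P = - \frac{9}{2} + \left(-4 + 12\right) = - \frac{9}{2} + 8 = \frac{7}{2} \approx 3.5$)
$Q{\left(M,K \right)} = 2 + K$
$A{\left(g \right)} = \frac{11}{2} - g$ ($A{\left(g \right)} = \left(2 + \frac{7}{2}\right) - g = \frac{11}{2} - g$)
$v{\left(s,j \right)} = 10$
$v{\left(698,-267 \right)} + A{\left(-92 \right)} = 10 + \left(\frac{11}{2} - -92\right) = 10 + \left(\frac{11}{2} + 92\right) = 10 + \frac{195}{2} = \frac{215}{2}$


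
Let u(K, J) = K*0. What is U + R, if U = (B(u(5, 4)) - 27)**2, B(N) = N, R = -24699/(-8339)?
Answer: 6103830/8339 ≈ 731.96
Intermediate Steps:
u(K, J) = 0
R = 24699/8339 (R = -24699*(-1/8339) = 24699/8339 ≈ 2.9619)
U = 729 (U = (0 - 27)**2 = (-27)**2 = 729)
U + R = 729 + 24699/8339 = 6103830/8339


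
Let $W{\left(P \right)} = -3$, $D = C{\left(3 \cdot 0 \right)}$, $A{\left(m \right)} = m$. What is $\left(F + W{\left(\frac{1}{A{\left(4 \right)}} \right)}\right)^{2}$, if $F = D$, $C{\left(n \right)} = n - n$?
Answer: $9$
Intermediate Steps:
$C{\left(n \right)} = 0$
$D = 0$
$F = 0$
$\left(F + W{\left(\frac{1}{A{\left(4 \right)}} \right)}\right)^{2} = \left(0 - 3\right)^{2} = \left(-3\right)^{2} = 9$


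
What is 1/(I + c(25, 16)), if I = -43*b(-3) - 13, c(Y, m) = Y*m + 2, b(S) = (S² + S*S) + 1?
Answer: -1/428 ≈ -0.0023364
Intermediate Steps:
b(S) = 1 + 2*S² (b(S) = (S² + S²) + 1 = 2*S² + 1 = 1 + 2*S²)
c(Y, m) = 2 + Y*m
I = -830 (I = -43*(1 + 2*(-3)²) - 13 = -43*(1 + 2*9) - 13 = -43*(1 + 18) - 13 = -43*19 - 13 = -817 - 13 = -830)
1/(I + c(25, 16)) = 1/(-830 + (2 + 25*16)) = 1/(-830 + (2 + 400)) = 1/(-830 + 402) = 1/(-428) = -1/428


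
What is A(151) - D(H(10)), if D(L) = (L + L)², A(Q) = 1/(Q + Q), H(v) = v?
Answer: -120799/302 ≈ -400.00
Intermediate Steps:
A(Q) = 1/(2*Q)
D(L) = 4*L² (D(L) = (2*L)² = 4*L²)
A(151) - D(H(10)) = (½)/151 - 4*10² = (½)*(1/151) - 4*100 = 1/302 - 1*400 = 1/302 - 400 = -120799/302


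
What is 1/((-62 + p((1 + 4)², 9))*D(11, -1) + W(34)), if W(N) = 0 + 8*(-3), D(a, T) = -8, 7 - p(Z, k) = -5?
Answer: 1/376 ≈ 0.0026596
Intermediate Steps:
p(Z, k) = 12 (p(Z, k) = 7 - 1*(-5) = 7 + 5 = 12)
W(N) = -24 (W(N) = 0 - 24 = -24)
1/((-62 + p((1 + 4)², 9))*D(11, -1) + W(34)) = 1/((-62 + 12)*(-8) - 24) = 1/(-50*(-8) - 24) = 1/(400 - 24) = 1/376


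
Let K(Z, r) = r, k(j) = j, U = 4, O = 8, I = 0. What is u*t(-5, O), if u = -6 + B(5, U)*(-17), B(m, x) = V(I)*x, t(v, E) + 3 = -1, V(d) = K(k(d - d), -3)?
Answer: -792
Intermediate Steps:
V(d) = -3
t(v, E) = -4 (t(v, E) = -3 - 1 = -4)
B(m, x) = -3*x
u = 198 (u = -6 - 3*4*(-17) = -6 - 12*(-17) = -6 + 204 = 198)
u*t(-5, O) = 198*(-4) = -792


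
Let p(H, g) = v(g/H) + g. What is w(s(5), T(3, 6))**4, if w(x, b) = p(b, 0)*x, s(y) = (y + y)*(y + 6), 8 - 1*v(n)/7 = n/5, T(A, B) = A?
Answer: 1439868559360000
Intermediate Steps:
v(n) = 56 - 7*n/5
s(y) = 2*y*(6 + y) (s(y) = (2*y)*(6 + y) = 2*y*(6 + y))
p(H, g) = 56 + g - 7*g/(5*H) (p(H, g) = (56 - 7*g/(5*H)) + g = 56 + g - 7*g/(5*H))
w(x, b) = 56*x (w(x, b) = (56 + 0 - 7/5*0/b)*x = (56 + 0 + 0)*x = 56*x)
w(s(5), T(3, 6))**4 = (56*(2*5*(6 + 5)))**4 = (56*(2*5*11))**4 = (56*110)**4 = 6160**4 = 1439868559360000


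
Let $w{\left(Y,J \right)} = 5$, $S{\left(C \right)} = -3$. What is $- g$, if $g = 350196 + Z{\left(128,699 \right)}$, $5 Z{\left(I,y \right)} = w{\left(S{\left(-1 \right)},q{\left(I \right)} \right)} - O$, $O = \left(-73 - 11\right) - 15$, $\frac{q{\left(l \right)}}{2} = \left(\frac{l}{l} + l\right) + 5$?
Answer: $- \frac{1751084}{5} \approx -3.5022 \cdot 10^{5}$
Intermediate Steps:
$q{\left(l \right)} = 12 + 2 l$ ($q{\left(l \right)} = 2 \left(\left(\frac{l}{l} + l\right) + 5\right) = 2 \left(\left(1 + l\right) + 5\right) = 2 \left(6 + l\right) = 12 + 2 l$)
$O = -99$ ($O = -84 - 15 = -99$)
$Z{\left(I,y \right)} = \frac{104}{5}$ ($Z{\left(I,y \right)} = \frac{5 - -99}{5} = \frac{5 + 99}{5} = \frac{1}{5} \cdot 104 = \frac{104}{5}$)
$g = \frac{1751084}{5}$ ($g = 350196 + \frac{104}{5} = \frac{1751084}{5} \approx 3.5022 \cdot 10^{5}$)
$- g = \left(-1\right) \frac{1751084}{5} = - \frac{1751084}{5}$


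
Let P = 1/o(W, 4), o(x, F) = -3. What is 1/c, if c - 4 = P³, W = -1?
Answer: 27/107 ≈ 0.25234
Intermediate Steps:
P = -⅓ (P = 1/(-3) = -⅓ ≈ -0.33333)
c = 107/27 (c = 4 + (-⅓)³ = 4 - 1/27 = 107/27 ≈ 3.9630)
1/c = 1/(107/27) = 27/107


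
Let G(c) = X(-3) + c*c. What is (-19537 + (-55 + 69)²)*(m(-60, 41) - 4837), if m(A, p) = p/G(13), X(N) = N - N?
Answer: 15809565492/169 ≈ 9.3548e+7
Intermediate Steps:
X(N) = 0
G(c) = c² (G(c) = 0 + c*c = 0 + c² = c²)
m(A, p) = p/169 (m(A, p) = p/(13²) = p/169)
(-19537 + (-55 + 69)²)*(m(-60, 41) - 4837) = (-19537 + (-55 + 69)²)*((1/169)*41 - 4837) = (-19537 + 14²)*(41/169 - 4837) = (-19537 + 196)*(-817412/169) = -19341*(-817412/169) = 15809565492/169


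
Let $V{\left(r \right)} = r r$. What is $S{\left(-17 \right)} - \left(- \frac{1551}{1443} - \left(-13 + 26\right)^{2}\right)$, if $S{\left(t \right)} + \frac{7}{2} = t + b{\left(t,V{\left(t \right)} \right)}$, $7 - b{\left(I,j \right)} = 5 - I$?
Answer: $\frac{129461}{962} \approx 134.57$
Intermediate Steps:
$V{\left(r \right)} = r^{2}$
$b{\left(I,j \right)} = 2 + I$ ($b{\left(I,j \right)} = 7 - \left(5 - I\right) = 7 + \left(-5 + I\right) = 2 + I$)
$S{\left(t \right)} = - \frac{3}{2} + 2 t$ ($S{\left(t \right)} = - \frac{7}{2} + \left(t + \left(2 + t\right)\right) = - \frac{7}{2} + \left(2 + 2 t\right) = - \frac{3}{2} + 2 t$)
$S{\left(-17 \right)} - \left(- \frac{1551}{1443} - \left(-13 + 26\right)^{2}\right) = \left(- \frac{3}{2} + 2 \left(-17\right)\right) - \left(- \frac{1551}{1443} - \left(-13 + 26\right)^{2}\right) = \left(- \frac{3}{2} - 34\right) - \left(\left(-1551\right) \frac{1}{1443} - 13^{2}\right) = - \frac{71}{2} - \left(- \frac{517}{481} - 169\right) = - \frac{71}{2} - - \frac{81806}{481} = - \frac{71}{2} + \frac{81806}{481} = \frac{129461}{962}$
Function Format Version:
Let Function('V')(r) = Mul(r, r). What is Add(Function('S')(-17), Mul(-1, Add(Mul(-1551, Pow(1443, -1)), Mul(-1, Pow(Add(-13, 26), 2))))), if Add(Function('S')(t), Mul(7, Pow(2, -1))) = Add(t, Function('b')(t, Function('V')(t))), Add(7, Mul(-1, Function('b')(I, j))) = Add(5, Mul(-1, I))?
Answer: Rational(129461, 962) ≈ 134.57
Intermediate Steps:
Function('V')(r) = Pow(r, 2)
Function('b')(I, j) = Add(2, I) (Function('b')(I, j) = Add(7, Mul(-1, Add(5, Mul(-1, I)))) = Add(7, Add(-5, I)) = Add(2, I))
Function('S')(t) = Add(Rational(-3, 2), Mul(2, t)) (Function('S')(t) = Add(Rational(-7, 2), Add(t, Add(2, t))) = Add(Rational(-7, 2), Add(2, Mul(2, t))) = Add(Rational(-3, 2), Mul(2, t)))
Add(Function('S')(-17), Mul(-1, Add(Mul(-1551, Pow(1443, -1)), Mul(-1, Pow(Add(-13, 26), 2))))) = Add(Add(Rational(-3, 2), Mul(2, -17)), Mul(-1, Add(Mul(-1551, Pow(1443, -1)), Mul(-1, Pow(Add(-13, 26), 2))))) = Add(Add(Rational(-3, 2), -34), Mul(-1, Add(Mul(-1551, Rational(1, 1443)), Mul(-1, Pow(13, 2))))) = Add(Rational(-71, 2), Mul(-1, Add(Rational(-517, 481), Mul(-1, 169)))) = Add(Rational(-71, 2), Mul(-1, Add(Rational(-517, 481), -169))) = Add(Rational(-71, 2), Mul(-1, Rational(-81806, 481))) = Add(Rational(-71, 2), Rational(81806, 481)) = Rational(129461, 962)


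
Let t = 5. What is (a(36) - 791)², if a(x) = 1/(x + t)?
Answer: 1051704900/1681 ≈ 6.2564e+5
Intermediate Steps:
a(x) = 1/(5 + x) (a(x) = 1/(x + 5) = 1/(5 + x))
(a(36) - 791)² = (1/(5 + 36) - 791)² = (1/41 - 791)² = (-32430/41)² = 1051704900/1681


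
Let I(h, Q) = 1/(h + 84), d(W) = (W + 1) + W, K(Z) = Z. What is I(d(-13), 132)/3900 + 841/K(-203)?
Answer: -6672893/1610700 ≈ -4.1429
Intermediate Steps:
d(W) = 1 + 2*W (d(W) = (1 + W) + W = 1 + 2*W)
I(h, Q) = 1/(84 + h)
I(d(-13), 132)/3900 + 841/K(-203) = 1/((84 + (1 + 2*(-13)))*3900) + 841/(-203) = (1/3900)/(84 + (1 - 26)) + 841*(-1/203) = (1/3900)/(84 - 25) - 29/7 = (1/3900)/59 - 29/7 = (1/59)*(1/3900) - 29/7 = 1/230100 - 29/7 = -6672893/1610700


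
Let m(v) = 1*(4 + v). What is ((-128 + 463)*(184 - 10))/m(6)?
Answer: 5829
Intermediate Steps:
m(v) = 4 + v
((-128 + 463)*(184 - 10))/m(6) = ((-128 + 463)*(184 - 10))/(4 + 6) = (335*174)/10 = 58290*(⅒) = 5829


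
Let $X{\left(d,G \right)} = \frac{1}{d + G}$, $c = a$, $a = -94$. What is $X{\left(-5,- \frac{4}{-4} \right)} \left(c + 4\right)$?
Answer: $\frac{45}{2} \approx 22.5$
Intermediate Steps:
$c = -94$
$X{\left(d,G \right)} = \frac{1}{G + d}$
$X{\left(-5,- \frac{4}{-4} \right)} \left(c + 4\right) = \frac{-94 + 4}{- \frac{4}{-4} - 5} = \frac{1}{\left(-4\right) \left(- \frac{1}{4}\right) - 5} \left(-90\right) = \frac{1}{1 - 5} \left(-90\right) = \frac{1}{-4} \left(-90\right) = \left(- \frac{1}{4}\right) \left(-90\right) = \frac{45}{2}$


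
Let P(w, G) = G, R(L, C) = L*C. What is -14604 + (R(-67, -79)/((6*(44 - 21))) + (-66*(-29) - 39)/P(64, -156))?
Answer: -52304659/3588 ≈ -14578.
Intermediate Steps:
R(L, C) = C*L
-14604 + (R(-67, -79)/((6*(44 - 21))) + (-66*(-29) - 39)/P(64, -156)) = -14604 + ((-79*(-67))/((6*(44 - 21))) + (-66*(-29) - 39)/(-156)) = -14604 + (5293/((6*23)) + (1914 - 39)*(-1/156)) = -14604 + (5293/138 + 1875*(-1/156)) = -14604 + (5293*(1/138) - 625/52) = -14604 + (5293/138 - 625/52) = -14604 + 94493/3588 = -52304659/3588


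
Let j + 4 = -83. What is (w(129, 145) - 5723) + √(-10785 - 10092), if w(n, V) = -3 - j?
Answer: -5639 + I*√20877 ≈ -5639.0 + 144.49*I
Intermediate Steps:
j = -87 (j = -4 - 83 = -87)
w(n, V) = 84 (w(n, V) = -3 - 1*(-87) = -3 + 87 = 84)
(w(129, 145) - 5723) + √(-10785 - 10092) = (84 - 5723) + √(-10785 - 10092) = -5639 + √(-20877) = -5639 + I*√20877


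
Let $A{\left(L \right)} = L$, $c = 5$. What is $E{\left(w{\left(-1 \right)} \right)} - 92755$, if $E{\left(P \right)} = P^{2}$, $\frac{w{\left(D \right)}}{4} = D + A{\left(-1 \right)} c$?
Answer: $-92179$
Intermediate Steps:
$w{\left(D \right)} = -20 + 4 D$ ($w{\left(D \right)} = 4 \left(D - 5\right) = 4 \left(-5 + D\right) = -20 + 4 D$)
$E{\left(w{\left(-1 \right)} \right)} - 92755 = \left(-20 + 4 \left(-1\right)\right)^{2} - 92755 = \left(-20 - 4\right)^{2} - 92755 = \left(-24\right)^{2} - 92755 = 576 - 92755 = -92179$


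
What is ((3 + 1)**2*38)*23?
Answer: 13984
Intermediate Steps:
((3 + 1)**2*38)*23 = (4**2*38)*23 = (16*38)*23 = 608*23 = 13984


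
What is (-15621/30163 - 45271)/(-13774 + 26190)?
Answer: -682762397/187251904 ≈ -3.6462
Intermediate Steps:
(-15621/30163 - 45271)/(-13774 + 26190) = (-15621*1/30163 - 45271)/12416 = (-15621/30163 - 45271)*(1/12416) = -1365524794/30163*1/12416 = -682762397/187251904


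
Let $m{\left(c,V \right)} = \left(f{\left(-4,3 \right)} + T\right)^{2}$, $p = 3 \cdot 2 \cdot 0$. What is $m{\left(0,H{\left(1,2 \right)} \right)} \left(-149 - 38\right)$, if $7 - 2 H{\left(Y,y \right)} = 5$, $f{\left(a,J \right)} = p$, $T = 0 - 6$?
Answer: $-6732$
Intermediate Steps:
$p = 0$ ($p = 6 \cdot 0 = 0$)
$T = -6$ ($T = 0 - 6 = -6$)
$f{\left(a,J \right)} = 0$
$H{\left(Y,y \right)} = 1$ ($H{\left(Y,y \right)} = \frac{7}{2} - \frac{5}{2} = 1$)
$m{\left(c,V \right)} = 36$ ($m{\left(c,V \right)} = \left(0 - 6\right)^{2} = \left(-6\right)^{2} = 36$)
$m{\left(0,H{\left(1,2 \right)} \right)} \left(-149 - 38\right) = 36 \left(-149 - 38\right) = 36 \left(-187\right) = -6732$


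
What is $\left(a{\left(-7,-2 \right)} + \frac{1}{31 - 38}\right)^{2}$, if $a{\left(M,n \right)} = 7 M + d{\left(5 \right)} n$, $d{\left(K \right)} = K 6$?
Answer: $\frac{583696}{49} \approx 11912.0$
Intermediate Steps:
$d{\left(K \right)} = 6 K$
$a{\left(M,n \right)} = 7 M + 30 n$ ($a{\left(M,n \right)} = 7 M + 6 \cdot 5 n = 7 M + 30 n$)
$\left(a{\left(-7,-2 \right)} + \frac{1}{31 - 38}\right)^{2} = \left(\left(7 \left(-7\right) + 30 \left(-2\right)\right) + \frac{1}{31 - 38}\right)^{2} = \left(\left(-49 - 60\right) + \frac{1}{-7}\right)^{2} = \left(-109 - \frac{1}{7}\right)^{2} = \left(- \frac{764}{7}\right)^{2} = \frac{583696}{49}$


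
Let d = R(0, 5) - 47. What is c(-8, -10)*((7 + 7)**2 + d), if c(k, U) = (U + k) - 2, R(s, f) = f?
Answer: -3080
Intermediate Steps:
c(k, U) = -2 + U + k
d = -42 (d = 5 - 47 = -42)
c(-8, -10)*((7 + 7)**2 + d) = (-2 - 10 - 8)*((7 + 7)**2 - 42) = -20*(14**2 - 42) = -20*(196 - 42) = -20*154 = -3080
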